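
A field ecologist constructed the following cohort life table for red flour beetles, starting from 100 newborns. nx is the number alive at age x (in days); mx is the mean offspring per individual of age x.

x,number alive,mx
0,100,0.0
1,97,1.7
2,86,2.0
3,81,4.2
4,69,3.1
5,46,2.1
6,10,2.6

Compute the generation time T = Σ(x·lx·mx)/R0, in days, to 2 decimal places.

2.98

lx = nx/n0 = nx/100: 1, 0.97, 0.86, 0.81, 0.69, 0.46, 0.1
lx·mx: 0, 1.649, 1.72, 3.402, 2.139, 0.966, 0.26 → R0 = 10.136
x·lx·mx: 0, 1.649, 3.44, 10.206, 8.556, 4.83, 1.56 → Σ = 30.241
T = 30.241 / 10.136 = 2.983524… → 2.98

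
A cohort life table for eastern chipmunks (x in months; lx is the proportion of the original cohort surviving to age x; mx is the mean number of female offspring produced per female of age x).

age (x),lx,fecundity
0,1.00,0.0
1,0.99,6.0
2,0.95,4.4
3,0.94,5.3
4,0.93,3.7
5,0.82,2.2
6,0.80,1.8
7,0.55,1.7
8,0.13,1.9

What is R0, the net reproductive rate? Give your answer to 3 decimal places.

22.969

lx·mx by age: 0, 5.94, 4.18, 4.982, 3.441, 1.804, 1.44, 0.935, 0.247
R0 = Σ lx·mx = 22.969 → 22.969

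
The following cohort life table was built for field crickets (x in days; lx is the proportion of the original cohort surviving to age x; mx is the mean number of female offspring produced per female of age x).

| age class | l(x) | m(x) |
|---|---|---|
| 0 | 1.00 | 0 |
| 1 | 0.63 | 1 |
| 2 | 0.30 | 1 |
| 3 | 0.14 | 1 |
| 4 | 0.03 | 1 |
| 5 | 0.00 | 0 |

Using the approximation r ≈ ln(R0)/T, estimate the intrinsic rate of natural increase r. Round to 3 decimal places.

0.059

R0 = Σ lx·mx = 0 + 0.63 + 0.3 + 0.14 + 0.03 + 0 = 1.1
Σ x·lx·mx = 1.77; T = 1.77/1.1 = 1.60909…
r ≈ ln(R0)/T = ln(1.1)/1.60909… = 0.05923… → 0.059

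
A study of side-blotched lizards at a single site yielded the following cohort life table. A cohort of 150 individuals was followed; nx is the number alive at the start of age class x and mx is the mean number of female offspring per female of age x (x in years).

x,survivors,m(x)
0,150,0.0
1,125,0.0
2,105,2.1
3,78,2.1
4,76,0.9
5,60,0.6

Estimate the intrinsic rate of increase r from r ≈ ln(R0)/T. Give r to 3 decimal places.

lx = nx/n0 = nx/150: 1, 0.83333…, 0.7, 0.52, 0.50667…, 0.4
R0 = Σ lx·mx = 0 + 0 + 1.47 + 1.092 + 0.456… + 0.24 = 3.258…
Σ x·lx·mx = 9.24…; T = 9.24…/3.258… = 2.8361…
r ≈ ln(R0)/T = ln(3.258…)/2.8361… = 0.41646… → 0.416

0.416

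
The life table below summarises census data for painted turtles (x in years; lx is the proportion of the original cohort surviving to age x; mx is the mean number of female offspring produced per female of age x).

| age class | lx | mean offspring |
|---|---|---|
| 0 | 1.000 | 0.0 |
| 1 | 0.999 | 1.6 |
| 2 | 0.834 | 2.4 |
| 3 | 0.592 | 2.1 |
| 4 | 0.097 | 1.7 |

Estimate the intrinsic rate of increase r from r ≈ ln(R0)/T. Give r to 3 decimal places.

R0 = Σ lx·mx = 0 + 1.5984 + 2.0016 + 1.2432 + 0.1649 = 5.0081
Σ x·lx·mx = 9.9908; T = 9.9908/5.0081 = 1.99493…
r ≈ ln(R0)/T = ln(5.0081)/1.99493… = 0.80758… → 0.808

0.808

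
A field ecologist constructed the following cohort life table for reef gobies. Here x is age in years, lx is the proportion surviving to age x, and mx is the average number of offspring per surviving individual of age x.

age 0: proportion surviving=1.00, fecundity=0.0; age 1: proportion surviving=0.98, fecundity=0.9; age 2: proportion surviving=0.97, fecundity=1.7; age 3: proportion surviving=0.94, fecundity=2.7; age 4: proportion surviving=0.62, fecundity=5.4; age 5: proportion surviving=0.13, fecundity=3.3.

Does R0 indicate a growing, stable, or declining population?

R0 = Σ lx·mx = 0 + 0.882 + 1.649 + 2.538 + 3.348 + 0.429 = 8.846
R0 > 1, so the population is growing.

growing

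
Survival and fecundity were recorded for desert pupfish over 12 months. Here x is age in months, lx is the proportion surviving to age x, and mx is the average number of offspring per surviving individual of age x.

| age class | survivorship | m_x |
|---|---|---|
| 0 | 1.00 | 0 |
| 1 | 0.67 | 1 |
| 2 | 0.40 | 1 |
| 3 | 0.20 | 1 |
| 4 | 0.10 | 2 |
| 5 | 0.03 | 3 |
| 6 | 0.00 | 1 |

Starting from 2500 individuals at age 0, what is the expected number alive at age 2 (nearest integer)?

1000

Expected survivors = N0 · l_2 = 2500 × 0.40 = 1000 → 1000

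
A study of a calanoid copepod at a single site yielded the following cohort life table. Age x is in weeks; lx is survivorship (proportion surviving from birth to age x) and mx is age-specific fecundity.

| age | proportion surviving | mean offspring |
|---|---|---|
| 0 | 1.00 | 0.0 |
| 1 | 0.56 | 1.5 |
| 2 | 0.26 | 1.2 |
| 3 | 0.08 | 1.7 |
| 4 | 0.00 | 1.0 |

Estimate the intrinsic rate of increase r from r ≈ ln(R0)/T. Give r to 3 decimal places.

R0 = Σ lx·mx = 0 + 0.84 + 0.312 + 0.136 + 0 = 1.288
Σ x·lx·mx = 1.872; T = 1.872/1.288 = 1.45342…
r ≈ ln(R0)/T = ln(1.288)/1.45342… = 0.17414… → 0.174

0.174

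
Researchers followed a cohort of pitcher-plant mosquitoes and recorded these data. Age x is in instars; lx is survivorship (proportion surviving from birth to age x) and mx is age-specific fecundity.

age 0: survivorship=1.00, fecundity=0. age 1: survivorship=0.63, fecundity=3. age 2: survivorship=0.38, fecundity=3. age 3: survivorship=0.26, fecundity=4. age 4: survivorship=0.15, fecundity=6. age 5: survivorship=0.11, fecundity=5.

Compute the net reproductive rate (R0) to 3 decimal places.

5.520

lx·mx by age: 0, 1.89, 1.14, 1.04, 0.9, 0.55
R0 = Σ lx·mx = 5.52 → 5.520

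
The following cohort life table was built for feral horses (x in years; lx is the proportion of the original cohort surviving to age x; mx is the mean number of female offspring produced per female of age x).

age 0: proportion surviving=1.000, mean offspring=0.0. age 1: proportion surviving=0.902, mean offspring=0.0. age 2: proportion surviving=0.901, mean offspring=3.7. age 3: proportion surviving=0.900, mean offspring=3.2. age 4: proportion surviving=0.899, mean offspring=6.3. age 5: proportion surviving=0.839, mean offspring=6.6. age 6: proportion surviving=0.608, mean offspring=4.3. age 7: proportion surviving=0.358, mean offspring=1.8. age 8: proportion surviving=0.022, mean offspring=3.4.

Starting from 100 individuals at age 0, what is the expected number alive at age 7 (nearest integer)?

Expected survivors = N0 · l_7 = 100 × 0.358 = 35.8 → 36

36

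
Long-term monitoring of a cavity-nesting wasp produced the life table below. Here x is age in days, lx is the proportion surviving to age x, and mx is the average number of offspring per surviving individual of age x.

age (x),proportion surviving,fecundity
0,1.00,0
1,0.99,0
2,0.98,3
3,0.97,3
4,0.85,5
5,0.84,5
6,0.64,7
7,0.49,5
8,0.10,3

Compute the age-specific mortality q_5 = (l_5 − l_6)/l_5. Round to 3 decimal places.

q_5 = (l_5 − l_6) / l_5 = (0.84 − 0.64) / 0.84
     = 0.2 / 0.84 = 0.238095… → 0.238

0.238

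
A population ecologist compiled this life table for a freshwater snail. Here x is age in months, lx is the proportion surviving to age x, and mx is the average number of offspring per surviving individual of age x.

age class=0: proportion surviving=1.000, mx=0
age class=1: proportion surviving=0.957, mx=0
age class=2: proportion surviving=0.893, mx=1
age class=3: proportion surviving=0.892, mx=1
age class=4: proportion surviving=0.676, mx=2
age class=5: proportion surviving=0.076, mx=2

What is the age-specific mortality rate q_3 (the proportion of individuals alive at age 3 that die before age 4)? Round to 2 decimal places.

0.24

q_3 = (l_3 − l_4) / l_3 = (0.892 − 0.676) / 0.892
     = 0.216 / 0.892 = 0.242152… → 0.24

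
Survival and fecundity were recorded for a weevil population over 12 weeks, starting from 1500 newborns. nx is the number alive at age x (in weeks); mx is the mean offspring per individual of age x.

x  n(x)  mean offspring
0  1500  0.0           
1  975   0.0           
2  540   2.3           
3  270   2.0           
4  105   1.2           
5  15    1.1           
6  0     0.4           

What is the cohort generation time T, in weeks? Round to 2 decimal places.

2.44

lx = nx/n0 = nx/1500: 1, 0.65, 0.36, 0.18, 0.07, 0.01, 0
lx·mx: 0, 0, 0.828, 0.36, 0.084, 0.011, 0 → R0 = 1.283
x·lx·mx: 0, 0, 1.656, 1.08, 0.336, 0.055, 0 → Σ = 3.127
T = 3.127 / 1.283 = 2.437256… → 2.44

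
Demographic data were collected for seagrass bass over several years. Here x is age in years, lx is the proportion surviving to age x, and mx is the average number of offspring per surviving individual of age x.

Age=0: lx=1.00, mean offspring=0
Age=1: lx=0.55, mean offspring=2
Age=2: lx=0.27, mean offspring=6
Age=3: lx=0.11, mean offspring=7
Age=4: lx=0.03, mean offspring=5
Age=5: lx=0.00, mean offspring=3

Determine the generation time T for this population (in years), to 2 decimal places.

lx·mx: 0, 1.1, 1.62, 0.77, 0.15, 0 → R0 = 3.64
x·lx·mx: 0, 1.1, 3.24, 2.31, 0.6, 0 → Σ = 7.25
T = 7.25 / 3.64 = 1.991758… → 1.99

1.99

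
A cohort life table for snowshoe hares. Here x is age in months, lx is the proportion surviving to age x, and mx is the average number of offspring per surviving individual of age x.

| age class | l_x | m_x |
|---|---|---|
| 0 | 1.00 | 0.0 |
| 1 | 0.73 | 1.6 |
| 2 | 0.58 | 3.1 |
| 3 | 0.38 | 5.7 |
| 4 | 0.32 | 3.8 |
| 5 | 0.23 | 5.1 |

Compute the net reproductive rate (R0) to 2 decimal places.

7.52

lx·mx by age: 0, 1.168, 1.798, 2.166, 1.216, 1.173
R0 = Σ lx·mx = 7.521 → 7.52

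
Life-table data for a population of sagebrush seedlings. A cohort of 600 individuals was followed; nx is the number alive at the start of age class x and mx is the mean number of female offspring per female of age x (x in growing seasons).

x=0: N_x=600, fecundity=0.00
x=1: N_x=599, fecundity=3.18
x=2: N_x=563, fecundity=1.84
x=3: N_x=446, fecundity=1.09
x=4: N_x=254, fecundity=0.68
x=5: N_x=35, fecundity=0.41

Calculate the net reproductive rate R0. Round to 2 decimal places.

lx = nx/n0 = nx/600: 1, 0.99833…, 0.93833…, 0.74333…, 0.42333…, 0.05833…
lx·mx by age: 0, 3.1747…, 1.726533…, 0.810233…, 0.287867…, 0.023917…
R0 = Σ lx·mx = 6.02325… → 6.02

6.02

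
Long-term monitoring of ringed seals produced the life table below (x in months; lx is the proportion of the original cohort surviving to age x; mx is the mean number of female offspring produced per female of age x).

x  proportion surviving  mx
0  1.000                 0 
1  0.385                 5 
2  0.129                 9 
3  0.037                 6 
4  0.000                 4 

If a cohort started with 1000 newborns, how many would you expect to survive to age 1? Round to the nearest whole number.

Expected survivors = N0 · l_1 = 1000 × 0.385 = 385 → 385

385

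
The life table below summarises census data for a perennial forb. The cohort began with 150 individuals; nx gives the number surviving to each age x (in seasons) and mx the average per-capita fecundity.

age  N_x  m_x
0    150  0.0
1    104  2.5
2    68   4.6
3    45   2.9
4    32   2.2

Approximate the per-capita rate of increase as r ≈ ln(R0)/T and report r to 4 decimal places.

lx = nx/n0 = nx/150: 1, 0.69333…, 0.45333…, 0.3, 0.21333…
R0 = Σ lx·mx = 0 + 1.73333… + 2.08533… + 0.87 + 0.46933… = 5.158…
Σ x·lx·mx = 10.391333…; T = 10.391333…/5.158… = 2.01461…
r ≈ ln(R0)/T = ln(5.158…)/2.01461… = 0.814328… → 0.8143

0.8143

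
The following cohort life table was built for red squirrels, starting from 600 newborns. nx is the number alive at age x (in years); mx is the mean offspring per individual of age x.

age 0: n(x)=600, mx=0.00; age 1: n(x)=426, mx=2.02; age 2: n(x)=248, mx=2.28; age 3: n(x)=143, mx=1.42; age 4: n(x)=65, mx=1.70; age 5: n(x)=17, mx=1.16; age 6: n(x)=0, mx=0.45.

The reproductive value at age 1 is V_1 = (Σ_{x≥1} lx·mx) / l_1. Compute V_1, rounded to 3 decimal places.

4.130

lx = nx/n0 = nx/600: 1, 0.71, 0.41333…, 0.23833…, 0.10833…, 0.02833…, 0
lx·mx for x ≥ 1: 1.4342, 0.9424…, 0.338433…, 0.184167…, 0.032867…, 0 → sum = 2.932067…
V_1 = 2.932067… / l_1 = 2.932067… / 0.71 = 4.129671… → 4.130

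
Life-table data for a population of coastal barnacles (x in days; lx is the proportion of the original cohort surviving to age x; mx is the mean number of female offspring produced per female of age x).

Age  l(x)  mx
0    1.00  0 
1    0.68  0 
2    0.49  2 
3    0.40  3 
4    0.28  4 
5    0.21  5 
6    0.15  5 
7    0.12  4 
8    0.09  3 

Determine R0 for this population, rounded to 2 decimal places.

5.85

lx·mx by age: 0, 0, 0.98, 1.2, 1.12, 1.05, 0.75, 0.48, 0.27
R0 = Σ lx·mx = 5.85 → 5.85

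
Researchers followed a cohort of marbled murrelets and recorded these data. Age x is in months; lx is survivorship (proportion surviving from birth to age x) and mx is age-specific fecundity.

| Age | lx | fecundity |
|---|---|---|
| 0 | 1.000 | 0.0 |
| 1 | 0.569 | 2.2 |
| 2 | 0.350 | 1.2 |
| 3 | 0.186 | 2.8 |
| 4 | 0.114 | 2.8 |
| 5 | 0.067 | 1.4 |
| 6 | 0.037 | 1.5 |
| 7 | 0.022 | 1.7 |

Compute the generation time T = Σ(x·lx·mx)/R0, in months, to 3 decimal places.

2.222

lx·mx: 0, 1.2518, 0.42, 0.5208, 0.3192, 0.0938, 0.0555, 0.0374 → R0 = 2.6985
x·lx·mx: 0, 1.2518, 0.84, 1.5624, 1.2768, 0.469, 0.333, 0.2618 → Σ = 5.9948
T = 5.9948 / 2.6985 = 2.22153… → 2.222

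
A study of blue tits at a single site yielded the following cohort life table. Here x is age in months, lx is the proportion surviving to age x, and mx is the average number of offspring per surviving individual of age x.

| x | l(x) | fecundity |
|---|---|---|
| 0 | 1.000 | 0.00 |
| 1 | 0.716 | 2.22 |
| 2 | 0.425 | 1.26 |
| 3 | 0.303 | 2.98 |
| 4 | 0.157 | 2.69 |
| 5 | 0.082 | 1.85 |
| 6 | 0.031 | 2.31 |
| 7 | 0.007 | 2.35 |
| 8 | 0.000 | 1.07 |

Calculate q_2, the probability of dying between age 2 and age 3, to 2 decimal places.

0.29

q_2 = (l_2 − l_3) / l_2 = (0.425 − 0.303) / 0.425
     = 0.122 / 0.425 = 0.287059… → 0.29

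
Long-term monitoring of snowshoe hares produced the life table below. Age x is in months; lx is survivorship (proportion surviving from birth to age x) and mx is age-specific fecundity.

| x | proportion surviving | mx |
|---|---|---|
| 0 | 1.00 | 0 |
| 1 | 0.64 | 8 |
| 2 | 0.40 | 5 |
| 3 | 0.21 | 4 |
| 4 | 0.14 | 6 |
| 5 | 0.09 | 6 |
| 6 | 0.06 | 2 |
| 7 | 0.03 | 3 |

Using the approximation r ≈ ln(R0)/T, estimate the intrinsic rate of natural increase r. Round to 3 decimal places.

R0 = Σ lx·mx = 0 + 5.12 + 2 + 0.84 + 0.84 + 0.54 + 0.12 + 0.09 = 9.55
Σ x·lx·mx = 19.05; T = 19.05/9.55 = 1.99476…
r ≈ ln(R0)/T = ln(9.55)/1.99476… = 1.13123… → 1.131

1.131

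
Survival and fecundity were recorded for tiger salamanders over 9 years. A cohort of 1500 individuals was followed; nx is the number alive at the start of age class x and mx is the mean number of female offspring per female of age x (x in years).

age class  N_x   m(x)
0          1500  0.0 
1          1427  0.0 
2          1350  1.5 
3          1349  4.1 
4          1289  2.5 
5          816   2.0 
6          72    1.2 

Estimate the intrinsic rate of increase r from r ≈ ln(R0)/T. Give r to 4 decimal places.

0.6276

lx = nx/n0 = nx/1500: 1, 0.95133…, 0.9, 0.89933…, 0.85933…, 0.544, 0.048
R0 = Σ lx·mx = 0 + 0 + 1.35 + 3.68727… + 2.14833… + 1.088 + 0.0576 = 8.3312…
Σ x·lx·mx = 28.140733…; T = 28.140733…/8.3312… = 3.37775…
r ≈ ln(R0)/T = ln(8.3312…)/3.37775… = 0.627638… → 0.6276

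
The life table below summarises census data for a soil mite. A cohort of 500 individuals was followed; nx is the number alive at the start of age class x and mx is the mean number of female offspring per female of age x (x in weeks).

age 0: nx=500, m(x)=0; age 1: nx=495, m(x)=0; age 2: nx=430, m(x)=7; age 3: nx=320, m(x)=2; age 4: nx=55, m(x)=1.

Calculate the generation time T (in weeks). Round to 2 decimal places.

lx = nx/n0 = nx/500: 1, 0.99, 0.86, 0.64, 0.11
lx·mx: 0, 0, 6.02, 1.28, 0.11 → R0 = 7.41
x·lx·mx: 0, 0, 12.04, 3.84, 0.44 → Σ = 16.32
T = 16.32 / 7.41 = 2.202429… → 2.20

2.20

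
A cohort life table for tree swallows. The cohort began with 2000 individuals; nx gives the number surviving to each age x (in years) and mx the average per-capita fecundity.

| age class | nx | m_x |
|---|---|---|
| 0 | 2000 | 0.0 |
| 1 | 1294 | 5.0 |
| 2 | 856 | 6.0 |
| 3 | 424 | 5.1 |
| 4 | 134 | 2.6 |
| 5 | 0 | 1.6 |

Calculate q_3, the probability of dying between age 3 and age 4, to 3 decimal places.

0.684

lx = nx/n0 = nx/2000: 1, 0.647, 0.428, 0.212, 0.067, 0
q_3 = (l_3 − l_4) / l_3 = (0.212 − 0.067) / 0.212
     = 0.145 / 0.212 = 0.683962… → 0.684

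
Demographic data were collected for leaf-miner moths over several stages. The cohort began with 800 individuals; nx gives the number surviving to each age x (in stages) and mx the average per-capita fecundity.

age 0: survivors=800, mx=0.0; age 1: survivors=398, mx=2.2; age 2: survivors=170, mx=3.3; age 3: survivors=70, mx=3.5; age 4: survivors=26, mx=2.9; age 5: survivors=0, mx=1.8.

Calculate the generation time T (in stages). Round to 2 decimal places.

1.73

lx = nx/n0 = nx/800: 1, 0.4975, 0.2125, 0.0875, 0.0325, 0
lx·mx: 0, 1.0945, 0.70125, 0.30625, 0.09425, 0 → R0 = 2.19625
x·lx·mx: 0, 1.0945, 1.4025, 0.91875, 0.377, 0 → Σ = 3.79275
T = 3.79275 / 2.19625 = 1.726921… → 1.73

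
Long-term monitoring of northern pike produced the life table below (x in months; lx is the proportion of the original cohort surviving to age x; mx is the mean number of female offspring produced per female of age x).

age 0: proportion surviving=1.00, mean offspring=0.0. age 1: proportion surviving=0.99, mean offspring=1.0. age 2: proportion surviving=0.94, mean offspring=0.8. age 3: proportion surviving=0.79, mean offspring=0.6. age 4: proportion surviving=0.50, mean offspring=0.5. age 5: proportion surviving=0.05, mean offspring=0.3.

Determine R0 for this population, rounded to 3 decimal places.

lx·mx by age: 0, 0.99, 0.752, 0.474, 0.25, 0.015
R0 = Σ lx·mx = 2.481 → 2.481

2.481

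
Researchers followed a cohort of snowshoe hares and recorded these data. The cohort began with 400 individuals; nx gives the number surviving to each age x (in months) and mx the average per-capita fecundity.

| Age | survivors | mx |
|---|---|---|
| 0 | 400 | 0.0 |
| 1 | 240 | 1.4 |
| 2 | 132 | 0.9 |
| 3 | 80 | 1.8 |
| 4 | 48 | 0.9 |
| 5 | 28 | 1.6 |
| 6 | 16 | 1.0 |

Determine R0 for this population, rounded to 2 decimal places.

lx = nx/n0 = nx/400: 1, 0.6, 0.33, 0.2, 0.12, 0.07, 0.04
lx·mx by age: 0, 0.84, 0.297, 0.36, 0.108, 0.112, 0.04
R0 = Σ lx·mx = 1.757 → 1.76

1.76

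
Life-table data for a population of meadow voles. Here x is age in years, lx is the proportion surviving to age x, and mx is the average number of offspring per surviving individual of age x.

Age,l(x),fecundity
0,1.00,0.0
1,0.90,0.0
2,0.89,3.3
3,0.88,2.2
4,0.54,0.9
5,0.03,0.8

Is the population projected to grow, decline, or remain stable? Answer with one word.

growing

R0 = Σ lx·mx = 0 + 0 + 2.937 + 1.936 + 0.486 + 0.024 = 5.383
R0 > 1, so the population is growing.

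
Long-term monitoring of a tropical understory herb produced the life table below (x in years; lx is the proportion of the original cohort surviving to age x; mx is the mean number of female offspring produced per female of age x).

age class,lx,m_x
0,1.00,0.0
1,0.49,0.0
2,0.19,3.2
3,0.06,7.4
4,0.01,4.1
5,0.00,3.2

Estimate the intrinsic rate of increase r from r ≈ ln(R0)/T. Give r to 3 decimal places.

0.036

R0 = Σ lx·mx = 0 + 0 + 0.608 + 0.444 + 0.041 + 0 = 1.093
Σ x·lx·mx = 2.712; T = 2.712/1.093 = 2.48124…
r ≈ ln(R0)/T = ln(1.093)/2.48124… = 0.03584… → 0.036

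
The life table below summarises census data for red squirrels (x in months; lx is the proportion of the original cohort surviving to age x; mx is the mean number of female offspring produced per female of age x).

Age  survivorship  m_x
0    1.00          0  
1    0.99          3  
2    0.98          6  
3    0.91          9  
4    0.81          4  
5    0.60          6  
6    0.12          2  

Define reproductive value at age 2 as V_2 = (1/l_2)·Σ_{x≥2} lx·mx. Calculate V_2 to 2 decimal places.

lx·mx for x ≥ 2: 5.88, 8.19, 3.24, 3.6, 0.24 → sum = 21.15
V_2 = 21.15 / l_2 = 21.15 / 0.98 = 21.581633… → 21.58

21.58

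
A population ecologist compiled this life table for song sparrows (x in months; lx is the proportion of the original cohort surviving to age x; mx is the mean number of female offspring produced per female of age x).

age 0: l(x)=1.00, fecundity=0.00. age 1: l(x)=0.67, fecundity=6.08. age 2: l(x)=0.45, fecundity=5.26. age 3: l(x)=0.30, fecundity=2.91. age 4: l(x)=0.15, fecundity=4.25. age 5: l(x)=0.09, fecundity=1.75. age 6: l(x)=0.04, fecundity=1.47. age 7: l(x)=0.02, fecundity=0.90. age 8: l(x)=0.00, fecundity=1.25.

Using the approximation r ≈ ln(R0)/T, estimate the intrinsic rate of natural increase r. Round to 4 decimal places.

1.1290

R0 = Σ lx·mx = 0 + 4.0736 + 2.367 + 0.873 + 0.6375 + 0.1575 + 0.0588 + 0.018 + 0 = 8.1854
Σ x·lx·mx = 15.2429; T = 15.2429/8.1854 = 1.86221…
r ≈ ln(R0)/T = ln(8.1854)/1.86221… = 1.128958… → 1.1290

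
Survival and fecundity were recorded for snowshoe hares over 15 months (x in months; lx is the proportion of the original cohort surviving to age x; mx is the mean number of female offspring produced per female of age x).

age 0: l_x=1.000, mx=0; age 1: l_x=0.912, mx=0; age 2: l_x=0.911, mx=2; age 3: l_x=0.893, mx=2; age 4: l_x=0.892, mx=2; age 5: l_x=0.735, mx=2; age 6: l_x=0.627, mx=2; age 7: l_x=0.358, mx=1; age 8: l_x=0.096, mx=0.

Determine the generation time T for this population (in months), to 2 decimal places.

lx·mx: 0, 0, 1.822, 1.786, 1.784, 1.47, 1.254, 0.358, 0 → R0 = 8.474
x·lx·mx: 0, 0, 3.644, 5.358, 7.136, 7.35, 7.524, 2.506, 0 → Σ = 33.518
T = 33.518 / 8.474 = 3.955393… → 3.96

3.96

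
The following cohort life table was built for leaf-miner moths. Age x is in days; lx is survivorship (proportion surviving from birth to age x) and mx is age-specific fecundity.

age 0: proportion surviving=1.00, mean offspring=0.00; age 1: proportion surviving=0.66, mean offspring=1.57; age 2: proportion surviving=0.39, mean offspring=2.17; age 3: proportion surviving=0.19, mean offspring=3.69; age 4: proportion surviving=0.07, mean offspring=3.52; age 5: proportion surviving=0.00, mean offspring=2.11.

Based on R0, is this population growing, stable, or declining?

growing

R0 = Σ lx·mx = 0 + 1.0362 + 0.8463 + 0.7011 + 0.2464 + 0 = 2.83
R0 > 1, so the population is growing.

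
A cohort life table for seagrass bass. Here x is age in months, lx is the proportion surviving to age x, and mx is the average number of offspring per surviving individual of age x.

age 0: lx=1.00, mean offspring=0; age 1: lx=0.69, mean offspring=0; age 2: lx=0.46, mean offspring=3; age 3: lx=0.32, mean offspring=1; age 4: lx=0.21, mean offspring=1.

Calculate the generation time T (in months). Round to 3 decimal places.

2.387

lx·mx: 0, 0, 1.38, 0.32, 0.21 → R0 = 1.91
x·lx·mx: 0, 0, 2.76, 0.96, 0.84 → Σ = 4.56
T = 4.56 / 1.91 = 2.387435… → 2.387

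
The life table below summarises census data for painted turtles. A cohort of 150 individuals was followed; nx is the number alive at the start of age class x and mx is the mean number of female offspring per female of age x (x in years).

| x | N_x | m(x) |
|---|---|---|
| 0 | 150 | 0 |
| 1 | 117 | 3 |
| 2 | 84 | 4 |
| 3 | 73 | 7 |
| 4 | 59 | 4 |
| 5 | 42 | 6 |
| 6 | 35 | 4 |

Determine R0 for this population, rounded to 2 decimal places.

lx = nx/n0 = nx/150: 1, 0.78, 0.56, 0.48667…, 0.39333…, 0.28, 0.23333…
lx·mx by age: 0, 2.34, 2.24, 3.406667…, 1.573333…, 1.68, 0.933333…
R0 = Σ lx·mx = 12.173333… → 12.17

12.17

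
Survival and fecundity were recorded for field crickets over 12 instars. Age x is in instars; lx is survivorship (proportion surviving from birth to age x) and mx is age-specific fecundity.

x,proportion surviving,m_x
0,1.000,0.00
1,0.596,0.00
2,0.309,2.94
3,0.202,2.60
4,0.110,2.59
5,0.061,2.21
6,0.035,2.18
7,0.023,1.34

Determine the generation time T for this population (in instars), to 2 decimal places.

3.00

lx·mx: 0, 0, 0.90846, 0.5252, 0.2849, 0.13481, 0.0763, 0.03082 → R0 = 1.96049
x·lx·mx: 0, 0, 1.81692, 1.5756, 1.1396, 0.67405, 0.4578, 0.21574 → Σ = 5.87971
T = 5.87971 / 1.96049 = 2.999102… → 3.00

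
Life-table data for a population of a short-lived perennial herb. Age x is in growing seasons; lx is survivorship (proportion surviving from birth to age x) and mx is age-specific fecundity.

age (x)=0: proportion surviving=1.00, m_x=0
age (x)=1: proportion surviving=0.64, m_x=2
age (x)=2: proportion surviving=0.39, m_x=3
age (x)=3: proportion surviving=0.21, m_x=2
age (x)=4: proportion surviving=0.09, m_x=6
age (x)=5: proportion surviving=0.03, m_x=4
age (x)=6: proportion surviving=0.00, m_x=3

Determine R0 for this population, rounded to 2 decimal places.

3.53

lx·mx by age: 0, 1.28, 1.17, 0.42, 0.54, 0.12, 0
R0 = Σ lx·mx = 3.53 → 3.53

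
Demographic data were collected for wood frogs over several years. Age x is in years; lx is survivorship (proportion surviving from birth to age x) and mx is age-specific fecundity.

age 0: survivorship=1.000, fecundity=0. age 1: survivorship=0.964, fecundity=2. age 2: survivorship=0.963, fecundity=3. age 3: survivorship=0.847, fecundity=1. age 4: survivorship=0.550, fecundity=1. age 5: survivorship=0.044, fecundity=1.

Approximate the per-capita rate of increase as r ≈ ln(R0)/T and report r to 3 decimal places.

0.906

R0 = Σ lx·mx = 0 + 1.928 + 2.889 + 0.847 + 0.55 + 0.044 = 6.258
Σ x·lx·mx = 12.667; T = 12.667/6.258 = 2.02413…
r ≈ ln(R0)/T = ln(6.258)/2.02413… = 0.906… → 0.906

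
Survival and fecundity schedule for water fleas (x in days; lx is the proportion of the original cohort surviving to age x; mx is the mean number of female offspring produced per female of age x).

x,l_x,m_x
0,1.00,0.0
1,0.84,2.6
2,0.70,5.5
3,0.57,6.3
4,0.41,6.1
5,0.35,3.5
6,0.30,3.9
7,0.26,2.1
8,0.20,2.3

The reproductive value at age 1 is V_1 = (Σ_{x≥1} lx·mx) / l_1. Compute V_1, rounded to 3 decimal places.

lx·mx for x ≥ 1: 2.184, 3.85, 3.591, 2.501, 1.225, 1.17, 0.546, 0.46 → sum = 15.527
V_1 = 15.527 / l_1 = 15.527 / 0.84 = 18.484524… → 18.485

18.485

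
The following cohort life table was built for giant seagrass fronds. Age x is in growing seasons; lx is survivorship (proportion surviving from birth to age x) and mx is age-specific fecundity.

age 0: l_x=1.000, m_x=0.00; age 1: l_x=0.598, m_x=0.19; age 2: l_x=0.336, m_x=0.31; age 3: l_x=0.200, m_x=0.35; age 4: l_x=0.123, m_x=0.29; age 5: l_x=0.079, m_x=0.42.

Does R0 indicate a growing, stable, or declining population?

declining

R0 = Σ lx·mx = 0 + 0.11362 + 0.10416 + 0.07 + 0.03567 + 0.03318 = 0.35663
R0 < 1, so the population is declining.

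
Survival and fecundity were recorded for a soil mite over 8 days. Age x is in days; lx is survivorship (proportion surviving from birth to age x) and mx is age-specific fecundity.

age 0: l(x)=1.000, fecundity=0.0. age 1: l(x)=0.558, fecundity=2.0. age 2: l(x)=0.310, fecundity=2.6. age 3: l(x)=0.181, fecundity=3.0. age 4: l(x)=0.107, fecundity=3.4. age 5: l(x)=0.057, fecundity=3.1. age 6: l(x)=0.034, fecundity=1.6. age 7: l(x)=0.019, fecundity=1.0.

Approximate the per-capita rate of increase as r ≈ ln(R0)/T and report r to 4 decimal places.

0.4839

R0 = Σ lx·mx = 0 + 1.116 + 0.806 + 0.543 + 0.3638 + 0.1767 + 0.0544 + 0.019 = 3.0789
Σ x·lx·mx = 7.1551; T = 7.1551/3.0789 = 2.32391…
r ≈ ln(R0)/T = ln(3.0789)/2.32391… = 0.483913… → 0.4839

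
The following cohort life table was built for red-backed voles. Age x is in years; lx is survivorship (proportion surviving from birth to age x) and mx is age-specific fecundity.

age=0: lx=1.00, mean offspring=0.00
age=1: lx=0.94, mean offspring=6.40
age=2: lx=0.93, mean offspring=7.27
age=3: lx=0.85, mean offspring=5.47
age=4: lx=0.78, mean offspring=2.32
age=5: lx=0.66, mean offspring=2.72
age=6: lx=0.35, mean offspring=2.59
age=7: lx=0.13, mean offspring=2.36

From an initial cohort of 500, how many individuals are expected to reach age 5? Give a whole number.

330

Expected survivors = N0 · l_5 = 500 × 0.66 = 330 → 330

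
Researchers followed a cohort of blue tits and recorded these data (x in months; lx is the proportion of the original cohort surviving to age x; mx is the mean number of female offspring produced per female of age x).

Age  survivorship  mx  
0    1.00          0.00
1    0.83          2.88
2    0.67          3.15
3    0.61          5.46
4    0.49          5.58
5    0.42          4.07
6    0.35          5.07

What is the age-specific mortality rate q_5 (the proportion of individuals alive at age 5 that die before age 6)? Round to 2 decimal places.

q_5 = (l_5 − l_6) / l_5 = (0.42 − 0.35) / 0.42
     = 0.07 / 0.42 = 0.166667… → 0.17

0.17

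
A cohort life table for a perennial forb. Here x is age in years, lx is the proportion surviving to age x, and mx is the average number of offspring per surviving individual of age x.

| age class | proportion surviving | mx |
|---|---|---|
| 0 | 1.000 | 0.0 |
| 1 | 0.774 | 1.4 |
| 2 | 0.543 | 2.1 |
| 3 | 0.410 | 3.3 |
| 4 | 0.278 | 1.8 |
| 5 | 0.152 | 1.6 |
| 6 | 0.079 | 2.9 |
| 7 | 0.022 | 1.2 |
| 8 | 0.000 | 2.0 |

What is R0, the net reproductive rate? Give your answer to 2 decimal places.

lx·mx by age: 0, 1.0836, 1.1403, 1.353, 0.5004, 0.2432, 0.2291, 0.0264, 0
R0 = Σ lx·mx = 4.576 → 4.58

4.58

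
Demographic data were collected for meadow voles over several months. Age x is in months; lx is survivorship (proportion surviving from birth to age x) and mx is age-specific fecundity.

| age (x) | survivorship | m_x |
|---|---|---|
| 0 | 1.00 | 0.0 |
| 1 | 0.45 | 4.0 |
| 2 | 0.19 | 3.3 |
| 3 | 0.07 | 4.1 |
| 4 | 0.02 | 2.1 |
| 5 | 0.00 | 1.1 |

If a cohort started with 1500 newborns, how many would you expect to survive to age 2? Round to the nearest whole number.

Expected survivors = N0 · l_2 = 1500 × 0.19 = 285 → 285

285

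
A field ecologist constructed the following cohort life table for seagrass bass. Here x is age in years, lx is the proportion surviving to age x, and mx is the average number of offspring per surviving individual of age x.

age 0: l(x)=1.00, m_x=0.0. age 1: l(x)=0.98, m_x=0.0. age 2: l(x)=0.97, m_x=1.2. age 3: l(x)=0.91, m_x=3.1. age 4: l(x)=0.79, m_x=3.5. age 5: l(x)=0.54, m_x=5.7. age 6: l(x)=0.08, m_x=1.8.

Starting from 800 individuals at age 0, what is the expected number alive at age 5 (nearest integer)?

Expected survivors = N0 · l_5 = 800 × 0.54 = 432 → 432

432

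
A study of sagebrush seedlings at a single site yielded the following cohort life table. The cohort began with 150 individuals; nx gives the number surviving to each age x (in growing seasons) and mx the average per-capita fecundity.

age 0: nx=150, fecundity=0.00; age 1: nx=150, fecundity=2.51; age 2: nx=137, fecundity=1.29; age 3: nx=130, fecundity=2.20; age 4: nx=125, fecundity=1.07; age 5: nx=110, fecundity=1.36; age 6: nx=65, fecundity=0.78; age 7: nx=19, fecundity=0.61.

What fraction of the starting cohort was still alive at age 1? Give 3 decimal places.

1.000

l_1 = n_1/n_0 = 150/150 = 1 → 1.000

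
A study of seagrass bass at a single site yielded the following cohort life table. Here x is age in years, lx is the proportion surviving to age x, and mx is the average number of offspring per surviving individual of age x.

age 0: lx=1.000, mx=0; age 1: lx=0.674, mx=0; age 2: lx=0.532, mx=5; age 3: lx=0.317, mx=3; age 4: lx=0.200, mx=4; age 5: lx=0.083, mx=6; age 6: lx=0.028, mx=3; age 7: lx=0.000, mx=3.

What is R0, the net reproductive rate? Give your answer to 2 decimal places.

4.99

lx·mx by age: 0, 0, 2.66, 0.951, 0.8, 0.498, 0.084, 0
R0 = Σ lx·mx = 4.993 → 4.99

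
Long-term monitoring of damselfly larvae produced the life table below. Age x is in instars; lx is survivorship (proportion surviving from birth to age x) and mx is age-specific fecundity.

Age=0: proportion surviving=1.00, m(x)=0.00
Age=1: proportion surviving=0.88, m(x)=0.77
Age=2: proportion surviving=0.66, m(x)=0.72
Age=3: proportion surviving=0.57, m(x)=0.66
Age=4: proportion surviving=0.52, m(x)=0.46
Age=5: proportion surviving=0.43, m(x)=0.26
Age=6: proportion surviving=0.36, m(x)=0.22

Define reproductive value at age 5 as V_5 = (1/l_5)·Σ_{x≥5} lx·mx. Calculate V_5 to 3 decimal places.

0.444

lx·mx for x ≥ 5: 0.1118, 0.0792 → sum = 0.191
V_5 = 0.191 / l_5 = 0.191 / 0.43 = 0.444186… → 0.444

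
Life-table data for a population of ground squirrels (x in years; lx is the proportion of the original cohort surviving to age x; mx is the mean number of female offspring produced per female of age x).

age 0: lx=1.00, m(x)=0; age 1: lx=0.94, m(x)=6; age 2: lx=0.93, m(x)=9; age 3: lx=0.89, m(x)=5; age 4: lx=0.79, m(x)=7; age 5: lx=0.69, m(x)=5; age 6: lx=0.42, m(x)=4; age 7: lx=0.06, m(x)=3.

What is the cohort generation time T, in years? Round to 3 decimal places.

2.950

lx·mx: 0, 5.64, 8.37, 4.45, 5.53, 3.45, 1.68, 0.18 → R0 = 29.3
x·lx·mx: 0, 5.64, 16.74, 13.35, 22.12, 17.25, 10.08, 1.26 → Σ = 86.44
T = 86.44 / 29.3 = 2.950171… → 2.950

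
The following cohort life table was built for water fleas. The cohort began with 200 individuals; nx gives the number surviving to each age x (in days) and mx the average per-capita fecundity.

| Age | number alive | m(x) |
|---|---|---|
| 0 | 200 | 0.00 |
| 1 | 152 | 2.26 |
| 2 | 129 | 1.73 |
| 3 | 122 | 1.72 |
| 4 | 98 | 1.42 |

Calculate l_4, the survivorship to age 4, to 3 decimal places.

0.490

l_4 = n_4/n_0 = 98/200 = 0.49 → 0.490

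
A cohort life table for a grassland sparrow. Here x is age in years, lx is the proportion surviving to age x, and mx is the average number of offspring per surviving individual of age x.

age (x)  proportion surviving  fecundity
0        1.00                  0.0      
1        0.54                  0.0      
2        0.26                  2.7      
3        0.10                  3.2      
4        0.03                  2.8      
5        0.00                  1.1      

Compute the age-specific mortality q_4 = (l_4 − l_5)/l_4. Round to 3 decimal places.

1.000

q_4 = (l_4 − l_5) / l_4 = (0.03 − 0) / 0.03
     = 0.03 / 0.03 = 1 → 1.000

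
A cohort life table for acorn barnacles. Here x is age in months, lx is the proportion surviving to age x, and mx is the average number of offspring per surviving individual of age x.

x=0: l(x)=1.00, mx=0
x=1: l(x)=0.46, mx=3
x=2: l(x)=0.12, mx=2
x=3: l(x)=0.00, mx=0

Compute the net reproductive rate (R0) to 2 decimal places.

1.62

lx·mx by age: 0, 1.38, 0.24, 0
R0 = Σ lx·mx = 1.62 → 1.62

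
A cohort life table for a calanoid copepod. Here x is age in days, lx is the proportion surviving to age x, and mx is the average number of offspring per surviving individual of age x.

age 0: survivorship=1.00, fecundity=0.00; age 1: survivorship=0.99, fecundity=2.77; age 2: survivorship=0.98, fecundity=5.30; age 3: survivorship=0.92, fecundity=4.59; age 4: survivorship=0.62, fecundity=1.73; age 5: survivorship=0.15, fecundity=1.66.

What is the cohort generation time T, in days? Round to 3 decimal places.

2.324

lx·mx: 0, 2.7423, 5.194, 4.2228, 1.0726, 0.249 → R0 = 13.4807
x·lx·mx: 0, 2.7423, 10.388, 12.6684, 4.2904, 1.245 → Σ = 31.3341
T = 31.3341 / 13.4807 = 2.324367… → 2.324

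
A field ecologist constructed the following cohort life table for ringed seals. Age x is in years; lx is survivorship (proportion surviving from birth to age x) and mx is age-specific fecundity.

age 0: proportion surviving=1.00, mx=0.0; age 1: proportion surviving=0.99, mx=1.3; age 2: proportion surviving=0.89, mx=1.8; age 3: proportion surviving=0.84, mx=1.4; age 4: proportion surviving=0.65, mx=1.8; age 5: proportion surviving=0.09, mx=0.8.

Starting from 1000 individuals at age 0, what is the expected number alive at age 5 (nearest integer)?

90

Expected survivors = N0 · l_5 = 1000 × 0.09 = 90 → 90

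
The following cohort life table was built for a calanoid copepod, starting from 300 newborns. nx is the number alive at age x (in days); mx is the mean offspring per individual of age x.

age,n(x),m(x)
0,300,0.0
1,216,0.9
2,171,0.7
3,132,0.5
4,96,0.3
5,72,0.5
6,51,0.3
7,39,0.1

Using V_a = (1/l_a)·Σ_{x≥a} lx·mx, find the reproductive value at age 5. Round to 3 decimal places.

lx = nx/n0 = nx/300: 1, 0.72, 0.57, 0.44, 0.32, 0.24, 0.17, 0.13
lx·mx for x ≥ 5: 0.12, 0.051, 0.013 → sum = 0.184
V_5 = 0.184 / l_5 = 0.184 / 0.24 = 0.766667… → 0.767

0.767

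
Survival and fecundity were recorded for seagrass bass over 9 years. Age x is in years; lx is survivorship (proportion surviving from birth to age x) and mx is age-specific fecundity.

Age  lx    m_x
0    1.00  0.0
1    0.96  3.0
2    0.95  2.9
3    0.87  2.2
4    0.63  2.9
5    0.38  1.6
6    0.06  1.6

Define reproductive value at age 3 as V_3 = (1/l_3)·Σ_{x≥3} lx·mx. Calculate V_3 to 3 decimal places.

5.109

lx·mx for x ≥ 3: 1.914, 1.827, 0.608, 0.096 → sum = 4.445
V_3 = 4.445 / l_3 = 4.445 / 0.87 = 5.109195… → 5.109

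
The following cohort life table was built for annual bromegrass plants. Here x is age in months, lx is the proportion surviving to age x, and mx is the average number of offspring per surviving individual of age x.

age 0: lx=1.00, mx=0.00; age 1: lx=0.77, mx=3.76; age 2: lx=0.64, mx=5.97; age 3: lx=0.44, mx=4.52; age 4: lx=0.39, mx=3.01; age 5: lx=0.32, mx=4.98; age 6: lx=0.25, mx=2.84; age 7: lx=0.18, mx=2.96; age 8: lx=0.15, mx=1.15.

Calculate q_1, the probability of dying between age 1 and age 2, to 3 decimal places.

q_1 = (l_1 − l_2) / l_1 = (0.77 − 0.64) / 0.77
     = 0.13 / 0.77 = 0.168831… → 0.169

0.169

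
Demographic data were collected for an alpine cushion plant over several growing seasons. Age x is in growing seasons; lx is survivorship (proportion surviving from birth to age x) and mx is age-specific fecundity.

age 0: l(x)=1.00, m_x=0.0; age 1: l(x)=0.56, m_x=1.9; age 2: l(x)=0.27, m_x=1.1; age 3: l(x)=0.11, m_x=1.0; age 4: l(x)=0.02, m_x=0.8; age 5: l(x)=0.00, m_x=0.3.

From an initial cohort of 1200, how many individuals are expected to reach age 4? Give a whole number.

24

Expected survivors = N0 · l_4 = 1200 × 0.02 = 24 → 24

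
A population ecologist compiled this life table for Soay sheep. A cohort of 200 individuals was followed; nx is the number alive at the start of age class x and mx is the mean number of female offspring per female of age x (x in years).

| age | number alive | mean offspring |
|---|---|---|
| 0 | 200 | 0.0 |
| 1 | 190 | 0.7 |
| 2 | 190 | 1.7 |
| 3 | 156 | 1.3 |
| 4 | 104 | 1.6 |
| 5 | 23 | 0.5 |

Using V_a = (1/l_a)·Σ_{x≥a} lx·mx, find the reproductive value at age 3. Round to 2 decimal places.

2.44

lx = nx/n0 = nx/200: 1, 0.95, 0.95, 0.78, 0.52, 0.115
lx·mx for x ≥ 3: 1.014, 0.832, 0.0575 → sum = 1.9035
V_3 = 1.9035 / l_3 = 1.9035 / 0.78 = 2.440385… → 2.44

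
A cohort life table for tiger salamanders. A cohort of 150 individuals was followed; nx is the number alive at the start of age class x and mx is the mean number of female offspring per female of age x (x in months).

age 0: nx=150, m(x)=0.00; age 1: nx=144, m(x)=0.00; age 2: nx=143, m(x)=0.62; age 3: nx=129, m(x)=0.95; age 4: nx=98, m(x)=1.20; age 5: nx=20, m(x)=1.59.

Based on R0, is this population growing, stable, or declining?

lx = nx/n0 = nx/150: 1, 0.96, 0.95333…, 0.86, 0.65333…, 0.13333…
R0 = Σ lx·mx = 0 + 0 + 0.591067… + 0.817 + 0.784… + 0.212… = 2.404067…
R0 > 1, so the population is growing.

growing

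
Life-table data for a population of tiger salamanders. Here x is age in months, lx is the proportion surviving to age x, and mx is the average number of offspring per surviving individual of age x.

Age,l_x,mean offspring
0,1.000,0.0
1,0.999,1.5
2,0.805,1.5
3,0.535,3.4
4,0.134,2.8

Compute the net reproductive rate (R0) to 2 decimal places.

4.90

lx·mx by age: 0, 1.4985, 1.2075, 1.819, 0.3752
R0 = Σ lx·mx = 4.9002 → 4.90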